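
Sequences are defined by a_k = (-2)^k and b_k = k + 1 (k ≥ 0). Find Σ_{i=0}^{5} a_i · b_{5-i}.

This is [x^5] in the product of the two ordinary generating functions.
Σ = 1·6 − 2·5 + 4·4 − 8·3 + 16·2 − 32·1 = -12.

-12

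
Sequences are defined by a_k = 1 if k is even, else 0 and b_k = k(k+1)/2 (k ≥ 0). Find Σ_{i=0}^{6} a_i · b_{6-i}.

The convolution is the x^6 coefficient of A(x)B(x).
Σ = 1·21 + 0·15 + 1·10 + 0·6 + 1·3 + 0·1 + 1·0 = 34.

34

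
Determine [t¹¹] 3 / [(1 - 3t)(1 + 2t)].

Partial fractions give a closed form: a_n = (9/5)·3^n + (6/5)·(-2)^n.
At n = 11: a_11 = 316407.

316407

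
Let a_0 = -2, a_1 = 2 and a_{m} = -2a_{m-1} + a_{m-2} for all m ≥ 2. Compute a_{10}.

-6726

The ordinary generating function has denominator 1 + 2y - y^2.
Iterating the recurrence: a_0,…,a_{10} = -2, 2, -6, 14, -34, 82, -198, 478, -1154, 2786, -6726.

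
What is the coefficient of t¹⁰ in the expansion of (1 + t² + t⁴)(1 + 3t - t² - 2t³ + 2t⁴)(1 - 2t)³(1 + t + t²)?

14

(1 + t² + t⁴) has coefficients 1,0,1,0,1 for degrees 0…4.
(1 + 3t - t² - 2t³ + 2t⁴) has coefficients 1,3,-1,-2,2,0,0,0,0,0,0 for degrees 0…10.
Multiplying by (1 - 2t)³ gives running coefficients 1,-3,-7,32,-22,-28,40,-16,0,0,0 for degrees 0…10.
Finally multiplying by (1 + t + t²), the product of all factors after the first has coefficients 1,-2,-9,22,3,-18,-10,-4,24,-16,0 for degrees 0…10.
[t¹⁰] = 1·0 + 1·24 + 1·(-10) = 14.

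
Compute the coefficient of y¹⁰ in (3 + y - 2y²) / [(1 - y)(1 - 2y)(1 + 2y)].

Partial fractions give a closed form: a_n = (-2/3)·1^n + (3)·2^n + (2/3)·(-2)^n.
At n = 10: a_10 = 3754.

3754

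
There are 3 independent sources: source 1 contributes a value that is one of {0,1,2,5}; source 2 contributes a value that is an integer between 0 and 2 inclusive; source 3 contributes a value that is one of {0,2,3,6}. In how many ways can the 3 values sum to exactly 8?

The generating function for the choices is (1 + q + q² + q⁵)·(1 + q + q²)·(1 + q² + q³ + q⁶); the count is [q⁸].
(1 + q + q² + q⁵) has coefficients 1,1,1,0,0,1 for degrees 0…5.
(1 + q + q²) has coefficients 1,1,1,0,0,0,0,0,0 for degrees 0…8.
Finally multiplying by (1 + q² + q³ + q⁶), the product of all factors after the first has coefficients 1,1,2,2,2,1,1,1,1 for degrees 0…8.
[q⁸] = 1·1 + 1·1 + 1·1 + 1·2 = 5.

5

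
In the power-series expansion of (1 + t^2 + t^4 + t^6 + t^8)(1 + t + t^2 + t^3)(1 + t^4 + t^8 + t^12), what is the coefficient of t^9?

5

(1 + t^2 + t^4 + t^6 + t^8) has coefficients 1,0,1,0,1,0,1,0,1 for degrees 0…8.
(1 + t + t^2 + t^3) has coefficients 1,1,1,1,0,0,0,0,0,0 for degrees 0…9.
Finally multiplying by (1 + t^4 + t^8 + t^12), the product of all factors after the first has coefficients 1,1,1,1,1,1,1,1,1,1 for degrees 0…9.
[t^9] = 1·1 + 1·1 + 1·1 + 1·1 + 1·1 = 5.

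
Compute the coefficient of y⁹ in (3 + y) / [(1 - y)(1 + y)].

The denominator gives the recurrence a_n = a_(n−2) for n ≥ 3; the numerator fixes a_0 = 3, a_1 = 1, a_2 = 3.
Iterating: 3, 1, 3, 1, 3, 1, 3, 1, 3, 1, so a_9 = 1.

1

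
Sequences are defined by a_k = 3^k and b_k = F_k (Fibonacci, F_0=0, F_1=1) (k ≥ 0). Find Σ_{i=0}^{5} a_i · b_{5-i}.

Write out a_i and b_{5-i} for i = 0,…,5 and sum the products.
Σ = 1·5 + 3·3 + 9·2 + 27·1 + 81·1 + 243·0 = 140.

140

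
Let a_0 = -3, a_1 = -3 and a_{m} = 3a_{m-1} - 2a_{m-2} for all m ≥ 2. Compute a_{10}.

The ordinary generating function has denominator 1 - 3q + 2q^2.
Iterating the recurrence: a_0,…,a_{10} = -3, -3, -3, -3, -3, -3, -3, -3, -3, -3, -3.

-3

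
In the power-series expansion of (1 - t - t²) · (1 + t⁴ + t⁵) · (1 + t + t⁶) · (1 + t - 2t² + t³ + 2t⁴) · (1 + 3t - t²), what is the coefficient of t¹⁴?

(1 - t - t²) has coefficients 1,-1,-1 for degrees 0…2.
(1 + t⁴ + t⁵) has coefficients 1,0,0,0,1,1,0,0,0,0,0,0,0,0,0 for degrees 0…14.
Multiplying by (1 + t + t⁶) gives running coefficients 1,1,0,0,1,2,2,0,0,0,1,1,0,0,0 for degrees 0…14.
Multiplying by (1 + t - 2t² + t³ + 2t⁴) gives running coefficients 1,2,-1,-1,4,5,2,-1,0,6,5,2,-1,-1,3 for degrees 0…14.
Finally multiplying by (1 + 3t - t²), the product of all factors after the first has coefficients 1,5,4,-6,2,18,13,0,-5,7,23,11,0,-6,1 for degrees 0…14.
[t¹⁴] = 1·1 − 1·(-6) − 1·0 = 7.

7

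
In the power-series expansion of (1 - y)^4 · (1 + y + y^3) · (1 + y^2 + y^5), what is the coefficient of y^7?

10

(1 - y)^4 has coefficients 1,-4,6,-4,1 for degrees 0…4.
(1 + y + y^3) has coefficients 1,1,0,1,0,0,0,0 for degrees 0…7.
Finally multiplying by (1 + y^2 + y^5), the product of all factors after the first has coefficients 1,1,1,2,0,2,1,0 for degrees 0…7.
[y^7] = 1·0 − 4·1 + 6·2 − 4·0 + 1·2 = 10.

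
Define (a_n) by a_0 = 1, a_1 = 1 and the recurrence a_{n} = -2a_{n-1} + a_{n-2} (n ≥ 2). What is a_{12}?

-8119

The ordinary generating function has denominator 1 + 2t - t^2.
Iterating the recurrence: a_0,…,a_{12} = 1, 1, -1, 3, -7, 17, -41, 99, -239, 577, -1393, 3363, -8119.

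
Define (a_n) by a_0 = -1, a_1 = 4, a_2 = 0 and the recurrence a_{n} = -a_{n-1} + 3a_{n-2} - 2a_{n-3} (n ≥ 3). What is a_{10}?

-6270

The ordinary generating function has denominator 1 + x - 3x^2 + 2x^3.
Iterating the recurrence: a_0,…,a_{10} = -1, 4, 0, 14, -22, 64, -158, 394, -996, 2494, -6270.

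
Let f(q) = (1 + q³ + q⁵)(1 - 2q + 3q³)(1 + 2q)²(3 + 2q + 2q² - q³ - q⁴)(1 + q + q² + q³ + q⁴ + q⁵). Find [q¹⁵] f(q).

71

(1 + q³ + q⁵) has coefficients 1,0,0,1,0,1 for degrees 0…5.
(1 - 2q + 3q³) has coefficients 1,-2,0,3,0,0,0,0,0,0,0,0,0,0,0,0 for degrees 0…15.
Multiplying by (1 + 2q)² gives running coefficients 1,2,-4,-5,12,12,0,0,0,0,0,0,0,0,0,0 for degrees 0…15.
Multiplying by (3 + 2q + 2q² - q³ - q⁴) gives running coefficients 3,8,-6,-20,15,52,57,17,-24,-12,0,0,0,0,0,0 for degrees 0…15.
Finally multiplying by (1 + q + q² + q³ + q⁴ + q⁵), the product of all factors after the first has coefficients 3,11,5,-15,0,52,106,115,97,105,90,38,-19,-36,-12,0 for degrees 0…15.
[q¹⁵] = 1·0 + 1·(-19) + 1·90 = 71.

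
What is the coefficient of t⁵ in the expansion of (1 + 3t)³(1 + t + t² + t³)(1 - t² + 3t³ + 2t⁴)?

(1 + 3t)³ has coefficients 1,9,27,27 for degrees 0…3.
(1 + t + t² + t³) has coefficients 1,1,1,1,0,0 for degrees 0…5.
Finally multiplying by (1 - t² + 3t³ + 2t⁴), the product of all factors after the first has coefficients 1,1,0,3,4,4 for degrees 0…5.
[t⁵] = 1·4 + 9·4 + 27·3 + 27·0 = 121.

121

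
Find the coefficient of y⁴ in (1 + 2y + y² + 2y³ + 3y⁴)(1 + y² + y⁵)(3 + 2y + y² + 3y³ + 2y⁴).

(1 + 2y + y² + 2y³ + 3y⁴) has coefficients 1,2,1,2,3 for degrees 0…4.
(1 + y² + y⁵) has coefficients 1,0,1,0,0 for degrees 0…4.
Finally multiplying by (3 + 2y + y² + 3y³ + 2y⁴), the product of all factors after the first has coefficients 3,2,4,5,3 for degrees 0…4.
[y⁴] = 1·3 + 2·5 + 1·4 + 2·2 + 3·3 = 30.

30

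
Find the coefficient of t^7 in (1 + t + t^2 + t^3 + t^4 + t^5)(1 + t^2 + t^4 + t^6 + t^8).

3

(1 + t + t^2 + t^3 + t^4 + t^5) has coefficients 1,1,1,1,1,1 for degrees 0…5.
(1 + t^2 + t^4 + t^6 + t^8) has coefficients 1,0,1,0,1,0,1,0 for degrees 0…7.
[t^7] = 1·0 + 1·1 + 1·0 + 1·1 + 1·0 + 1·1 = 3.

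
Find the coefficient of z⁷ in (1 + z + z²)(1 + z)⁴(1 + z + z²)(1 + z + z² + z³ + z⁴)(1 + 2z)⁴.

7759

(1 + z + z²) has coefficients 1,1,1 for degrees 0…2.
(1 + z)⁴ has coefficients 1,4,6,4,1,0,0,0 for degrees 0…7.
Multiplying by (1 + z + z²) gives running coefficients 1,5,11,14,11,5,1,0 for degrees 0…7.
Multiplying by (1 + z + z² + z³ + z⁴) gives running coefficients 1,6,17,31,42,46,42,31 for degrees 0…7.
Finally multiplying by (1 + 2z)⁴, the product of all factors after the first has coefficients 1,14,89,343,906,1766,2682,3311 for degrees 0…7.
[z⁷] = 1·3311 + 1·2682 + 1·1766 = 7759.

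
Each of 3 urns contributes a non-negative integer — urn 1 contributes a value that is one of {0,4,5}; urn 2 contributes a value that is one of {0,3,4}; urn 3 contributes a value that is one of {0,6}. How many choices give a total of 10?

2

The generating function for the choices is (1 + z^4 + z^5)·(1 + z^3 + z^4)·(1 + z^6); the count is [z^10].
(1 + z^4 + z^5) has coefficients 1,0,0,0,1,1 for degrees 0…5.
(1 + z^3 + z^4) has coefficients 1,0,0,1,1,0,0,0,0,0,0 for degrees 0…10.
Finally multiplying by (1 + z^6), the product of all factors after the first has coefficients 1,0,0,1,1,0,1,0,0,1,1 for degrees 0…10.
[z^10] = 1·1 + 1·1 + 1·0 = 2.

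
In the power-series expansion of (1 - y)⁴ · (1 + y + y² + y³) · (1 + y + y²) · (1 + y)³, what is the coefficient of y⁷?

2

(1 - y)⁴ has coefficients 1,-4,6,-4,1 for degrees 0…4.
(1 + y + y² + y³) has coefficients 1,1,1,1,0,0,0,0 for degrees 0…7.
Multiplying by (1 + y + y²) gives running coefficients 1,2,3,3,2,1,0,0 for degrees 0…7.
Finally multiplying by (1 + y)³, the product of all factors after the first has coefficients 1,5,12,19,22,19,12,5 for degrees 0…7.
[y⁷] = 1·5 − 4·12 + 6·19 − 4·22 + 1·19 = 2.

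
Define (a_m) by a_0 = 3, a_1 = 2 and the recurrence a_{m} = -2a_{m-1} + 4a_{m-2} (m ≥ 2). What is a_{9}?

The ordinary generating function has denominator 1 + 2z - 4z^2.
Iterating the recurrence: a_0,…,a_{9} = 3, 2, 8, -8, 48, -128, 448, -1408, 4608, -14848.

-14848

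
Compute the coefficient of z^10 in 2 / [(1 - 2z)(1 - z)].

4094

The denominator gives the recurrence a_n = 3a_(n−1) − 2a_(n−2) for n ≥ 2; the numerator fixes a_0 = 2, a_1 = 6.
Iterating: 2, 6, 14, 30, 62, 126, 254, 510, 1022, 2046, 4094, so a_10 = 4094.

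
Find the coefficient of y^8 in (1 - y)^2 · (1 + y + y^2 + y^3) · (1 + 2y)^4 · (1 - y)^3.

15

(1 - y)^2 has coefficients 1,-2,1 for degrees 0…2.
(1 + y + y^2 + y^3) has coefficients 1,1,1,1,0,0,0,0,0 for degrees 0…8.
Multiplying by (1 + 2y)^4 gives running coefficients 1,9,33,65,80,72,48,16,0 for degrees 0…8.
Finally multiplying by (1 - y)^3, the product of all factors after the first has coefficients 1,6,9,-8,-25,-6,7,8,24 for degrees 0…8.
[y^8] = 1·24 − 2·8 + 1·7 = 15.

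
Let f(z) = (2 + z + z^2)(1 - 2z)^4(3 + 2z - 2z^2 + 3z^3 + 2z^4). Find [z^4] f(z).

-147

(2 + z + z^2) has coefficients 2,1,1 for degrees 0…2.
(1 - 2z)^4 has coefficients 1,-8,24,-32,16 for degrees 0…4.
Finally multiplying by (3 + 2z - 2z^2 + 3z^3 + 2z^4), the product of all factors after the first has coefficients 3,-22,54,-29,-86 for degrees 0…4.
[z^4] = 2·(-86) + 1·(-29) + 1·54 = -147.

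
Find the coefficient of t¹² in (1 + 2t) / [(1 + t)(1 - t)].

1

Partial fractions give a closed form: a_n = (-1/2)·(-1)^n + (3/2)·1^n.
At n = 12: a_12 = 1.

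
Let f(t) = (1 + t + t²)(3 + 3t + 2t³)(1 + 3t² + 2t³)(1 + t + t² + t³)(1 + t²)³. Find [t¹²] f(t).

325

(1 + t + t²) has coefficients 1,1,1 for degrees 0…2.
(3 + 3t + 2t³) has coefficients 3,3,0,2,0,0,0,0,0,0,0,0,0 for degrees 0…12.
Multiplying by (1 + 3t² + 2t³) gives running coefficients 3,3,9,17,6,6,4,0,0,0,0,0,0 for degrees 0…12.
Multiplying by (1 + t + t² + t³) gives running coefficients 3,6,15,32,35,38,33,16,10,4,0,0,0 for degrees 0…12.
Finally multiplying by (1 + t²)³, the product of all factors after the first has coefficients 3,6,24,50,89,152,186,232,229,198,164,98,63 for degrees 0…12.
[t¹²] = 1·63 + 1·98 + 1·164 = 325.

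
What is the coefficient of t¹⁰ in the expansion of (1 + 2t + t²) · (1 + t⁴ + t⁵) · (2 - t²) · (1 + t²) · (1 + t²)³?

23

(1 + 2t + t²) has coefficients 1,2,1 for degrees 0…2.
(1 + t⁴ + t⁵) has coefficients 1,0,0,0,1,1,0,0,0,0,0 for degrees 0…10.
Multiplying by (2 - t²) gives running coefficients 2,0,-1,0,2,2,-1,-1,0,0,0 for degrees 0…10.
Multiplying by (1 + t²) gives running coefficients 2,0,1,0,1,2,1,1,-1,-1,0 for degrees 0…10.
Finally multiplying by (1 + t²)³, the product of all factors after the first has coefficients 2,0,7,0,10,2,9,7,6,8,1 for degrees 0…10.
[t¹⁰] = 1·1 + 2·8 + 1·6 = 23.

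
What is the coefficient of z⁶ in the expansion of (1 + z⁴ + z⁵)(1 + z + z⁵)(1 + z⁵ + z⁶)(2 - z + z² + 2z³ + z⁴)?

(1 + z⁴ + z⁵) has coefficients 1,0,0,0,1,1 for degrees 0…5.
(1 + z + z⁵) has coefficients 1,1,0,0,0,1,0 for degrees 0…6.
Multiplying by (1 + z⁵ + z⁶) gives running coefficients 1,1,0,0,0,2,2 for degrees 0…6.
Finally multiplying by (2 - z + z² + 2z³ + z⁴), the product of all factors after the first has coefficients 2,1,0,3,3,5,2 for degrees 0…6.
[z⁶] = 1·2 + 1·0 + 1·1 = 3.

3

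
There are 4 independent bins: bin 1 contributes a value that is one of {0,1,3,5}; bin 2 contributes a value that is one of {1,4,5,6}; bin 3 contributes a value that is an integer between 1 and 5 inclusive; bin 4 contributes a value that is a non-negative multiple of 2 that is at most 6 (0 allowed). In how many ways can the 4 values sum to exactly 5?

6

The generating function for the choices is (1 + z + z^3 + z^5)·(z + z^4 + z^5 + z^6)·(z + z^2 + z^3 + z^4 + z^5)·(1 + z^2 + z^4 + z^6); the count is [z^5].
(1 + z + z^3 + z^5) has coefficients 1,1,0,1,0,1 for degrees 0…5.
(z + z^4 + z^5 + z^6) has coefficients 0,1,0,0,1,1 for degrees 0…5.
Multiplying by (z + z^2 + z^3 + z^4 + z^5) gives running coefficients 0,0,1,1,1,2 for degrees 0…5.
Finally multiplying by (1 + z^2 + z^4 + z^6), the product of all factors after the first has coefficients 0,0,1,1,2,3 for degrees 0…5.
[z^5] = 1·3 + 1·2 + 1·1 + 1·0 = 6.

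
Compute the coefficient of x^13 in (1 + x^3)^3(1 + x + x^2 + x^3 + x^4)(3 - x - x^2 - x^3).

(1 + x^3)^3 has coefficients 1,0,0,3,0,0,3,0,0,1 for degrees 0…9.
(1 + x + x^2 + x^3 + x^4) has coefficients 1,1,1,1,1,0,0,0,0,0,0,0,0,0 for degrees 0…13.
Finally multiplying by (3 - x - x^2 - x^3), the product of all factors after the first has coefficients 3,2,1,0,0,-3,-2,-1,0,0,0,0,0,0 for degrees 0…13.
[x^13] = 1·0 + 3·0 + 3·(-1) + 1·0 = -3.

-3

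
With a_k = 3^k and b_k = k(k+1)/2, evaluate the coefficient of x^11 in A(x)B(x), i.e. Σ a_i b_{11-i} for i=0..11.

Write out a_i and b_{11-i} for i = 0,…,11 and sum the products.
Σ = 1·66 + 3·55 + 9·45 + 27·36 + 81·28 + 243·21 + 729·15 + 2187·10 + 6561·6 + 19683·3 + 59049·1 + 177147·0 = 199248.

199248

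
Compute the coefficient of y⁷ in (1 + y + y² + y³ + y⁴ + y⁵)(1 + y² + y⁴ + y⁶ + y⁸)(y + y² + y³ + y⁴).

(1 + y + y² + y³ + y⁴ + y⁵) has coefficients 1,1,1,1,1,1 for degrees 0…5.
(1 + y² + y⁴ + y⁶ + y⁸) has coefficients 1,0,1,0,1,0,1,0 for degrees 0…7.
Finally multiplying by (y + y² + y³ + y⁴), the product of all factors after the first has coefficients 0,1,1,2,2,2,2,2 for degrees 0…7.
[y⁷] = 1·2 + 1·2 + 1·2 + 1·2 + 1·2 + 1·1 = 11.

11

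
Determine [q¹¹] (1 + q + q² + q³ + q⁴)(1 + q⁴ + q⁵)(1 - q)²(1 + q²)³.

-3

(1 + q + q² + q³ + q⁴) has coefficients 1,1,1,1,1 for degrees 0…4.
(1 + q⁴ + q⁵) has coefficients 1,0,0,0,1,1,0,0,0,0,0,0 for degrees 0…11.
Multiplying by (1 - q)² gives running coefficients 1,-2,1,0,1,-1,-1,1,0,0,0,0 for degrees 0…11.
Finally multiplying by (1 + q²)³, the product of all factors after the first has coefficients 1,-2,4,-6,7,-7,6,-4,1,0,-2,2 for degrees 0…11.
[q¹¹] = 1·2 + 1·(-2) + 1·0 + 1·1 + 1·(-4) = -3.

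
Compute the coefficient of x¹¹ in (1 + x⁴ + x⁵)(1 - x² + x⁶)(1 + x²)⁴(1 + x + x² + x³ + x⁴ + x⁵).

(1 + x⁴ + x⁵) has coefficients 1,0,0,0,1,1 for degrees 0…5.
(1 - x² + x⁶) has coefficients 1,0,-1,0,0,0,1,0,0,0,0,0 for degrees 0…11.
Multiplying by (1 + x²)⁴ gives running coefficients 1,0,3,0,2,0,-1,0,1,0,5,0 for degrees 0…11.
Finally multiplying by (1 + x + x² + x³ + x⁴ + x⁵), the product of all factors after the first has coefficients 1,1,4,4,6,6,4,4,2,2,5,5 for degrees 0…11.
[x¹¹] = 1·5 + 1·4 + 1·4 = 13.

13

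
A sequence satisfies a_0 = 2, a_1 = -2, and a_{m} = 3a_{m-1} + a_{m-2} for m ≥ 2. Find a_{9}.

-18086

The ordinary generating function has denominator 1 - 3q - q^2.
Iterating the recurrence: a_0,…,a_{9} = 2, -2, -4, -14, -46, -152, -502, -1658, -5476, -18086.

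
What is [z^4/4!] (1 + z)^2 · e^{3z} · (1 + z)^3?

2541

The EGF product rule gives c_4 = Σ_{k_1+k_2+k_3=4} C(4; k_1,k_2,k_3) · ∏ g_i(k_i), where (1+z)^2 gives the falling factorial (2)_k; e^{3z} gives (3)^k; (1+z)^3 gives the falling factorial (3)_k.
g_1(k) for k = 0…4: 1, 2, 2, 0, 0.
g_2(k) for k = 0…4: 1, 3, 9, 27, 81.
g_3(k) for k = 0…4: 1, 3, 6, 6, 0.
First combine the last two factors: h(k) = Σ_j C(k,j)·g_2(j)·g_3(k−j) for k = 0…4: 1, 6, 33, 168, 801.
c_4 = Σ_k C(4,k)·g_1(k)·h(4−k) = 1·1·801 + 4·2·168 + 6·2·33 = 801 + 1344 + 396 = 2541.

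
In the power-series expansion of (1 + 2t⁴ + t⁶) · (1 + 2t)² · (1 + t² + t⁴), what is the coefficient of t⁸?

(1 + 2t⁴ + t⁶) has coefficients 1,0,0,0,2,0,1 for degrees 0…6.
(1 + 2t)² has coefficients 1,4,4,0,0,0,0,0,0 for degrees 0…8.
Finally multiplying by (1 + t² + t⁴), the product of all factors after the first has coefficients 1,4,5,4,5,4,4,0,0 for degrees 0…8.
[t⁸] = 1·0 + 2·5 + 1·5 = 15.

15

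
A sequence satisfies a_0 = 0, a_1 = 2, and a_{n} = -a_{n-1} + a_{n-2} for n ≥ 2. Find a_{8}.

The ordinary generating function has denominator 1 + z - z^2.
Iterating the recurrence: a_0,…,a_{8} = 0, 2, -2, 4, -6, 10, -16, 26, -42.

-42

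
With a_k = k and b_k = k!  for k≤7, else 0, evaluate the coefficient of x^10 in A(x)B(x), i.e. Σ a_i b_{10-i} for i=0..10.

Write out a_i and b_{10-i} for i = 0,…,10 and sum the products.
Σ = 0·0 + 1·0 + 2·0 + 3·5040 + 4·720 + 5·120 + 6·24 + 7·6 + 8·2 + 9·1 + 10·1 = 18821.

18821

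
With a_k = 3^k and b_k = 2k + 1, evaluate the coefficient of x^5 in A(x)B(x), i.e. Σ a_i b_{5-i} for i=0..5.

Write out a_i and b_{5-i} for i = 0,…,5 and sum the products.
Σ = 1·11 + 3·9 + 9·7 + 27·5 + 81·3 + 243·1 = 722.

722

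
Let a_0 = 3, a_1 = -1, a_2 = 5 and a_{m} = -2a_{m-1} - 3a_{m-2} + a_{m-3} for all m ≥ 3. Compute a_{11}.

1034

The ordinary generating function has denominator 1 + 2t + 3t^2 - t^3.
Iterating the recurrence: a_0,…,a_{11} = 3, -1, 5, -4, -8, 33, -46, -15, 201, -403, 188, 1034.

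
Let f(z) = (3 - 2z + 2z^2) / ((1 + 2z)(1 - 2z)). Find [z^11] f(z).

The denominator gives the recurrence a_n = 4a_(n−2) for n ≥ 3; the numerator fixes a_0 = 3, a_1 = -2, a_2 = 14.
Iterating: 3, -2, 14, -8, 56, -32, 224, -128, 896, -512, 3584, -2048, so a_11 = -2048.

-2048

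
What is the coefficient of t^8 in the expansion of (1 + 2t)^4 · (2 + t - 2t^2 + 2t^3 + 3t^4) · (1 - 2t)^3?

(1 + 2t)^4 has coefficients 1,8,24,32,16 for degrees 0…4.
(2 + t - 2t^2 + 2t^3 + 3t^4) has coefficients 2,1,-2,2,3,0,0,0,0 for degrees 0…8.
Finally multiplying by (1 - 2t)^3, the product of all factors after the first has coefficients 2,-11,16,10,-41,22,20,-24,0 for degrees 0…8.
[t^8] = 1·0 + 8·(-24) + 24·20 + 32·22 + 16·(-41) = 336.

336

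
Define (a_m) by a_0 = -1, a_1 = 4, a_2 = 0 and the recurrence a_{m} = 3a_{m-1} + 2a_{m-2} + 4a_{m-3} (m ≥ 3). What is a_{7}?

The ordinary generating function has denominator 1 - 3q - 2q^2 - 4q^3.
Iterating the recurrence: a_0,…,a_{7} = -1, 4, 0, 4, 28, 92, 348, 1340.

1340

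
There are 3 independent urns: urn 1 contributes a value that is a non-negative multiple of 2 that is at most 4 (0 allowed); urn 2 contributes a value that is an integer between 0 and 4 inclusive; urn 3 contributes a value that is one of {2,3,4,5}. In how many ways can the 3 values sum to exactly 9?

The generating function for the choices is (1 + z² + z⁴)·(1 + z + z² + z³ + z⁴)·(z² + z³ + z⁴ + z⁵); the count is [z⁹].
(1 + z² + z⁴) has coefficients 1,0,1,0,1 for degrees 0…4.
(1 + z + z² + z³ + z⁴) has coefficients 1,1,1,1,1,0,0,0,0,0 for degrees 0…9.
Finally multiplying by (z² + z³ + z⁴ + z⁵), the product of all factors after the first has coefficients 0,0,1,2,3,4,4,3,2,1 for degrees 0…9.
[z⁹] = 1·1 + 1·3 + 1·4 = 8.

8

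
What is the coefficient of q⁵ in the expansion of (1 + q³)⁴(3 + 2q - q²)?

(1 + q³)⁴ has coefficients 1,0,0,4,0,0 for degrees 0…5.
(3 + 2q - q²) has coefficients 3,2,-1,0,0,0 for degrees 0…5.
[q⁵] = 1·0 + 4·(-1) = -4.

-4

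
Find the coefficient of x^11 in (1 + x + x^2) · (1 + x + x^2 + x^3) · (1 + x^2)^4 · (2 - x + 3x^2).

(1 + x + x^2) has coefficients 1,1,1 for degrees 0…2.
(1 + x + x^2 + x^3) has coefficients 1,1,1,1,0,0,0,0,0,0,0,0 for degrees 0…11.
Multiplying by (1 + x^2)^4 gives running coefficients 1,1,5,5,10,10,10,10,5,5,1,1 for degrees 0…11.
Finally multiplying by (2 - x + 3x^2), the product of all factors after the first has coefficients 2,1,12,8,30,25,40,40,30,35,12,16 for degrees 0…11.
[x^11] = 1·16 + 1·12 + 1·35 = 63.

63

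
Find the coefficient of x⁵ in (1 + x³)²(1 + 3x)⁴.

108

(1 + x³)² has coefficients 1,0,0,2,0,0 for degrees 0…5.
(1 + 3x)⁴ has coefficients 1,12,54,108,81,0 for degrees 0…5.
[x⁵] = 1·0 + 2·54 = 108.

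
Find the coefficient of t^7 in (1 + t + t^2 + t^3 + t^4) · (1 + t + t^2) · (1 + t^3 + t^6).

5

(1 + t + t^2 + t^3 + t^4) has coefficients 1,1,1,1,1 for degrees 0…4.
(1 + t + t^2) has coefficients 1,1,1,0,0,0,0,0 for degrees 0…7.
Finally multiplying by (1 + t^3 + t^6), the product of all factors after the first has coefficients 1,1,1,1,1,1,1,1 for degrees 0…7.
[t^7] = 1·1 + 1·1 + 1·1 + 1·1 + 1·1 = 5.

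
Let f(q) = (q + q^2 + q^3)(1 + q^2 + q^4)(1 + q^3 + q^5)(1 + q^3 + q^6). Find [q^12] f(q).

7

(q + q^2 + q^3) has coefficients 0,1,1,1 for degrees 0…3.
(1 + q^2 + q^4) has coefficients 1,0,1,0,1,0,0,0,0,0,0,0,0 for degrees 0…12.
Multiplying by (1 + q^3 + q^5) gives running coefficients 1,0,1,1,1,2,0,2,0,1,0,0,0 for degrees 0…12.
Finally multiplying by (1 + q^3 + q^6), the product of all factors after the first has coefficients 1,0,1,2,1,3,2,3,3,2,3,2,1 for degrees 0…12.
[q^12] = 1·2 + 1·3 + 1·2 = 7.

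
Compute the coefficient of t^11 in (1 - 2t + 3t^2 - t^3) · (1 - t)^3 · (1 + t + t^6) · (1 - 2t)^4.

-974

(1 - 2t + 3t^2 - t^3) has coefficients 1,-2,3,-1 for degrees 0…3.
(1 - t)^3 has coefficients 1,-3,3,-1,0,0,0,0,0,0,0,0 for degrees 0…11.
Multiplying by (1 + t + t^6) gives running coefficients 1,-2,0,2,-1,0,1,-3,3,-1,0,0 for degrees 0…11.
Finally multiplying by (1 - 2t)^4, the product of all factors after the first has coefficients 1,-10,40,-78,63,24,-87,53,35,-129,192,-168 for degrees 0…11.
[t^11] = 1·(-168) − 2·192 + 3·(-129) − 1·35 = -974.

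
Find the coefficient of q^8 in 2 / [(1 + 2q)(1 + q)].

1022

Partial fractions give a closed form: a_n = (4)·(-2)^n + (-2)·(-1)^n.
At n = 8: a_8 = 1022.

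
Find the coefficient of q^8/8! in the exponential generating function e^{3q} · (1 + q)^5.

The EGF product rule gives c_8 = Σ_{k_1+k_2=8} C(8; k_1,k_2) · ∏ g_i(k_i), where e^{3q} gives (3)^k; (1+q)^5 gives the falling factorial (5)_k.
g_1(k) for k = 0…8: 1, 3, 9, 27, 81, 243, 729, 2187, 6561.
g_2(k) for k = 0…8: 1, 5, 20, 60, 120, 120, 0, 0, 0.
c_8 = Σ_k C(8,k)·g_1(k)·g_2(8−k) = 56·27·120 + 70·81·120 + 56·243·60 + 28·729·20 + 8·2187·5 + 1·6561·1 = 181440 + 680400 + 816480 + 408240 + 87480 + 6561 = 2180601.

2180601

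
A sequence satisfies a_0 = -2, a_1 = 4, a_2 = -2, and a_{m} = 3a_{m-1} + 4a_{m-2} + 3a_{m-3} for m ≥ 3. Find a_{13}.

5192806

The ordinary generating function has denominator 1 - 3x - 4x^2 - 3x^3.
Iterating the recurrence: a_0,…,a_{13} = -2, 4, -2, 4, 16, 58, 250, 1030, 4264, 17662, 73132, 302836, 1254022, 5192806.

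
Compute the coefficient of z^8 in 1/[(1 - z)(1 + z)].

The denominator gives the recurrence a_n = a_(n−2) for n ≥ 2; the numerator fixes a_0 = 1, a_1 = 0.
Iterating: 1, 0, 1, 0, 1, 0, 1, 0, 1, so a_8 = 1.

1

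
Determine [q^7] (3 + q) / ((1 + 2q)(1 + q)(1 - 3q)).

3025

The denominator gives the recurrence a_n = 7a_(n−2) + 6a_(n−3) for n ≥ 3; the numerator fixes a_0 = 3, a_1 = 1, a_2 = 21.
Iterating: 3, 1, 21, 25, 153, 301, 1221, 3025, so a_7 = 3025.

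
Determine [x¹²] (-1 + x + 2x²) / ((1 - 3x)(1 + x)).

-177147

The denominator gives the recurrence a_n = 2a_(n−1) + 3a_(n−2) for n ≥ 3; the numerator fixes a_0 = -1, a_1 = -1, a_2 = -3.
Iterating: -1, -1, -3, -9, -27, -81, -243, -729, -2187, -6561, -19683, -59049, -177147, so a_12 = -177147.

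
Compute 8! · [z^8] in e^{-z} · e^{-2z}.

6561

The EGF product rule gives c_8 = Σ_{k_1+k_2=8} C(8; k_1,k_2) · ∏ g_i(k_i), where e^{-z} gives (-1)^k; e^{-2z} gives (-2)^k.
g_1(k) for k = 0…8: 1, -1, 1, -1, 1, -1, 1, -1, 1.
g_2(k) for k = 0…8: 1, -2, 4, -8, 16, -32, 64, -128, 256.
c_8 = Σ_k C(8,k)·g_1(k)·g_2(8−k) = 1·1·256 + 8·(-1)·(-128) + 28·1·64 + 56·(-1)·(-32) + 70·1·16 + 56·(-1)·(-8) + 28·1·4 + 8·(-1)·(-2) + 1·1·1 = 256 + 1024 + 1792 + 1792 + 1120 + 448 + 112 + 16 + 1 = 6561.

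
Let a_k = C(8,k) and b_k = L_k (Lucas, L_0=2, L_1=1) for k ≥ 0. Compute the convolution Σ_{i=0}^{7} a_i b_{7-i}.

This is [x^7] in the product of the two ordinary generating functions.
Σ = 1·29 + 8·18 + 28·11 + 56·7 + 70·4 + 56·3 + 28·1 + 8·2 = 1365.

1365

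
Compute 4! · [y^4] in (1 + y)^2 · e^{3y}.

405

The EGF product rule gives c_4 = Σ_{k_1+k_2=4} C(4; k_1,k_2) · ∏ g_i(k_i), where (1+y)^2 gives the falling factorial (2)_k; e^{3y} gives (3)^k.
g_1(k) for k = 0…4: 1, 2, 2, 0, 0.
g_2(k) for k = 0…4: 1, 3, 9, 27, 81.
c_4 = Σ_k C(4,k)·g_1(k)·g_2(4−k) = 1·1·81 + 4·2·27 + 6·2·9 = 81 + 216 + 108 = 405.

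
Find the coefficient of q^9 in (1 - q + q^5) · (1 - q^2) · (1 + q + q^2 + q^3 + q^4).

(1 - q + q^5) has coefficients 1,-1,0,0,0,1 for degrees 0…5.
(1 - q^2) has coefficients 1,0,-1,0,0,0,0,0,0,0 for degrees 0…9.
Finally multiplying by (1 + q + q^2 + q^3 + q^4), the product of all factors after the first has coefficients 1,1,0,0,0,-1,-1,0,0,0 for degrees 0…9.
[q^9] = 1·0 − 1·0 + 1·0 = 0.

0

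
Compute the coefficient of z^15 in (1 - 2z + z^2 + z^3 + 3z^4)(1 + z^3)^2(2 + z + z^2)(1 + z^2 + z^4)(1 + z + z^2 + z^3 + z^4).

70

(1 - 2z + z^2 + z^3 + 3z^4) has coefficients 1,-2,1,1,3 for degrees 0…4.
(1 + z^3)^2 has coefficients 1,0,0,2,0,0,1,0,0,0,0,0,0,0,0,0 for degrees 0…15.
Multiplying by (2 + z + z^2) gives running coefficients 2,1,1,4,2,2,2,1,1,0,0,0,0,0,0,0 for degrees 0…15.
Multiplying by (1 + z^2 + z^4) gives running coefficients 2,1,3,5,5,7,5,7,5,3,3,1,1,0,0,0 for degrees 0…15.
Finally multiplying by (1 + z + z^2 + z^3 + z^4), the product of all factors after the first has coefficients 2,3,6,11,16,21,25,29,29,27,23,19,13,8,5,2 for degrees 0…15.
[z^15] = 1·2 − 2·5 + 1·8 + 1·13 + 3·19 = 70.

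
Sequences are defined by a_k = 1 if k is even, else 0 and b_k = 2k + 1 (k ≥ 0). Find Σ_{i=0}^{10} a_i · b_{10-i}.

66

Write out a_i and b_{10-i} for i = 0,…,10 and sum the products.
Σ = 1·21 + 0·19 + 1·17 + 0·15 + 1·13 + 0·11 + 1·9 + 0·7 + 1·5 + 0·3 + 1·1 = 66.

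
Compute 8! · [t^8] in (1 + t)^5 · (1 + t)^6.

The EGF product rule gives c_8 = Σ_{k_1+k_2=8} C(8; k_1,k_2) · ∏ g_i(k_i), where (1+t)^5 gives the falling factorial (5)_k; (1+t)^6 gives the falling factorial (6)_k.
g_1(k) for k = 0…8: 1, 5, 20, 60, 120, 120, 0, 0, 0.
g_2(k) for k = 0…8: 1, 6, 30, 120, 360, 720, 720, 0, 0.
c_8 = Σ_k C(8,k)·g_1(k)·g_2(8−k) = 28·20·720 + 56·60·720 + 70·120·360 + 56·120·120 = 403200 + 2419200 + 3024000 + 806400 = 6652800.

6652800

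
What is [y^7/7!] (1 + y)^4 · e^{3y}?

The EGF product rule gives c_7 = Σ_{k_1+k_2=7} C(7; k_1,k_2) · ∏ g_i(k_i), where (1+y)^4 gives the falling factorial (4)_k; e^{3y} gives (3)^k.
g_1(k) for k = 0…7: 1, 4, 12, 24, 24, 0, 0, 0.
g_2(k) for k = 0…7: 1, 3, 9, 27, 81, 243, 729, 2187.
c_7 = Σ_k C(7,k)·g_1(k)·g_2(7−k) = 1·1·2187 + 7·4·729 + 21·12·243 + 35·24·81 + 35·24·27 = 2187 + 20412 + 61236 + 68040 + 22680 = 174555.

174555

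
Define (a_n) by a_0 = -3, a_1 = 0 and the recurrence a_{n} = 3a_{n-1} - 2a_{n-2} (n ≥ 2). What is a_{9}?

1530

The ordinary generating function has denominator 1 - 3x + 2x^2.
Iterating the recurrence: a_0,…,a_{9} = -3, 0, 6, 18, 42, 90, 186, 378, 762, 1530.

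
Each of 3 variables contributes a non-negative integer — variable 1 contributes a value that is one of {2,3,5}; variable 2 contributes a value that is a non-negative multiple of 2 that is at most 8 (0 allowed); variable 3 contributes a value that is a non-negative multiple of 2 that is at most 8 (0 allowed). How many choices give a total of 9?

The generating function for the choices is (z² + z³ + z⁵)·(1 + z² + z⁴ + z⁶ + z⁸)·(1 + z² + z⁴ + z⁶ + z⁸); the count is [z⁹].
(z² + z³ + z⁵) has coefficients 0,0,1,1,0,1 for degrees 0…5.
(1 + z² + z⁴ + z⁶ + z⁸) has coefficients 1,0,1,0,1,0,1,0,1,0 for degrees 0…9.
Finally multiplying by (1 + z² + z⁴ + z⁶ + z⁸), the product of all factors after the first has coefficients 1,0,2,0,3,0,4,0,5,0 for degrees 0…9.
[z⁹] = 1·0 + 1·4 + 1·3 = 7.

7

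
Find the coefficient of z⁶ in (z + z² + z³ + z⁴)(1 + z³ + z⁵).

(z + z² + z³ + z⁴) has coefficients 0,1,1,1,1 for degrees 0…4.
(1 + z³ + z⁵) has coefficients 1,0,0,1,0,1,0 for degrees 0…6.
[z⁶] = 1·1 + 1·0 + 1·1 + 1·0 = 2.

2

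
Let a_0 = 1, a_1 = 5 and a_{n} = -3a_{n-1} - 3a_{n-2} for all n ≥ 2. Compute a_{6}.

The ordinary generating function has denominator 1 + 3q + 3q^2.
Iterating the recurrence: a_0,…,a_{6} = 1, 5, -18, 39, -63, 72, -27.

-27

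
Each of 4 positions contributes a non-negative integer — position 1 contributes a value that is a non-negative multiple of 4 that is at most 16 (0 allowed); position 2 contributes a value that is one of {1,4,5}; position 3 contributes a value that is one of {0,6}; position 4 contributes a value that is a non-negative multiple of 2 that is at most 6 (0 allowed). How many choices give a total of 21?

The generating function for the choices is (1 + x^4 + x^8 + x^12 + x^16)·(x + x^4 + x^5)·(1 + x^6)·(1 + x^2 + x^4 + x^6); the count is [x^21].
(1 + x^4 + x^8 + x^12 + x^16) has coefficients 1,0,0,0,1,0,0,0,1,0,0,0,1,0,0,0,1 for degrees 0…16.
(x + x^4 + x^5) has coefficients 0,1,0,0,1,1,0,0,0,0,0,0,0,0,0,0,0,0,0,0,0,0 for degrees 0…21.
Multiplying by (1 + x^6) gives running coefficients 0,1,0,0,1,1,0,1,0,0,1,1,0,0,0,0,0,0,0,0,0,0 for degrees 0…21.
Finally multiplying by (1 + x^2 + x^4 + x^6), the product of all factors after the first has coefficients 0,1,0,1,1,2,1,3,1,2,2,3,1,2,1,1,1,1,0,0,0,0 for degrees 0…21.
[x^21] = 1·0 + 1·1 + 1·2 + 1·2 + 1·2 = 7.

7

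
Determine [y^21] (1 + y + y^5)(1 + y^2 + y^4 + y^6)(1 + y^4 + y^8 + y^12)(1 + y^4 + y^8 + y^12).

12

(1 + y + y^5) has coefficients 1,1,0,0,0,1 for degrees 0…5.
(1 + y^2 + y^4 + y^6) has coefficients 1,0,1,0,1,0,1,0,0,0,0,0,0,0,0,0,0,0,0,0,0,0 for degrees 0…21.
Multiplying by (1 + y^4 + y^8 + y^12) gives running coefficients 1,0,1,0,2,0,2,0,2,0,2,0,2,0,2,0,1,0,1,0,0,0 for degrees 0…21.
Finally multiplying by (1 + y^4 + y^8 + y^12), the product of all factors after the first has coefficients 1,0,1,0,3,0,3,0,5,0,5,0,7,0,7,0,7,0,7,0,5,0 for degrees 0…21.
[y^21] = 1·0 + 1·5 + 1·7 = 12.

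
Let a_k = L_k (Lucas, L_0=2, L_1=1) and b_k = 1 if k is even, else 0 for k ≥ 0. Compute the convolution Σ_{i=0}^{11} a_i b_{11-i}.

320

The convolution is the x^11 coefficient of A(x)B(x).
Σ = 2·0 + 1·1 + 3·0 + 4·1 + 7·0 + 11·1 + 18·0 + 29·1 + 47·0 + 76·1 + 123·0 + 199·1 = 320.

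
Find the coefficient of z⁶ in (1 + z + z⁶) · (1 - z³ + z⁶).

2

(1 + z + z⁶) has coefficients 1,1,0,0,0,0,1 for degrees 0…6.
(1 - z³ + z⁶) has coefficients 1,0,0,-1,0,0,1 for degrees 0…6.
[z⁶] = 1·1 + 1·0 + 1·1 = 2.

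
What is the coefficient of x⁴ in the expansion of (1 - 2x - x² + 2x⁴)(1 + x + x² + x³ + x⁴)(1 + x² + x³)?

-3

(1 - 2x - x² + 2x⁴) has coefficients 1,-2,-1,0,2 for degrees 0…4.
(1 + x + x² + x³ + x⁴) has coefficients 1,1,1,1,1 for degrees 0…4.
Finally multiplying by (1 + x² + x³), the product of all factors after the first has coefficients 1,1,2,3,3 for degrees 0…4.
[x⁴] = 1·3 − 2·3 − 1·2 + 2·1 = -3.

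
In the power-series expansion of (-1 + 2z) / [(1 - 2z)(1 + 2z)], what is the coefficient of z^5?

32

Partial fractions give a closed form: a_n = (-1)·(-2)^n.
At n = 5: a_5 = 32.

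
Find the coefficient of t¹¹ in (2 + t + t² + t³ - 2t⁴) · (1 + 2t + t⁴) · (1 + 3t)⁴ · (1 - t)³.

(2 + t + t² + t³ - 2t⁴) has coefficients 2,1,1,1,-2 for degrees 0…4.
(1 + 2t + t⁴) has coefficients 1,2,0,0,1,0,0,0,0,0,0,0 for degrees 0…11.
Multiplying by (1 + 3t)⁴ gives running coefficients 1,14,78,216,298,174,54,108,81,0,0,0 for degrees 0…11.
Finally multiplying by (1 - t)³, the product of all factors after the first has coefficients 1,11,39,23,-130,-150,210,170,-255,27,135,-81 for degrees 0…11.
[t¹¹] = 2·(-81) + 1·135 + 1·27 + 1·(-255) − 2·170 = -595.

-595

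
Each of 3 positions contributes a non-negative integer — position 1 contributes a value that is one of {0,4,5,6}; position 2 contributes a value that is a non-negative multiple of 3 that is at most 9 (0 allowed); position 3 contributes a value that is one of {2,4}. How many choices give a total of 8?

The generating function for the choices is (1 + q⁴ + q⁵ + q⁶)·(1 + q³ + q⁶ + q⁹)·(q² + q⁴); the count is [q⁸].
(1 + q⁴ + q⁵ + q⁶) has coefficients 1,0,0,0,1,1,1 for degrees 0…6.
(1 + q³ + q⁶ + q⁹) has coefficients 1,0,0,1,0,0,1,0,0 for degrees 0…8.
Finally multiplying by (q² + q⁴), the product of all factors after the first has coefficients 0,0,1,0,1,1,0,1,1 for degrees 0…8.
[q⁸] = 1·1 + 1·1 + 1·0 + 1·1 = 3.

3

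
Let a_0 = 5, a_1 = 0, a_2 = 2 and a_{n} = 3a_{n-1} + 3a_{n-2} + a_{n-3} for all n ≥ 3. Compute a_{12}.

The ordinary generating function has denominator 1 - 3t - 3t^2 - t^3.
Iterating the recurrence: a_0,…,a_{12} = 5, 0, 2, 11, 39, 152, 584, 2247, 8645, 33260, 127962, 492311, 1894079.

1894079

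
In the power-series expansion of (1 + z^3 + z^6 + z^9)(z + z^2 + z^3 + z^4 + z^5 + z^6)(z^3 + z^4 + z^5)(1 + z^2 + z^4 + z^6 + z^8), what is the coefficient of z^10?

(1 + z^3 + z^6 + z^9) has coefficients 1,0,0,1,0,0,1,0,0,1 for degrees 0…9.
(z + z^2 + z^3 + z^4 + z^5 + z^6) has coefficients 0,1,1,1,1,1,1,0,0,0,0 for degrees 0…10.
Multiplying by (z^3 + z^4 + z^5) gives running coefficients 0,0,0,0,1,2,3,3,3,3,2 for degrees 0…10.
Finally multiplying by (1 + z^2 + z^4 + z^6 + z^8), the product of all factors after the first has coefficients 0,0,0,0,1,2,4,5,7,8,9 for degrees 0…10.
[z^10] = 1·9 + 1·5 + 1·1 + 1·0 = 15.

15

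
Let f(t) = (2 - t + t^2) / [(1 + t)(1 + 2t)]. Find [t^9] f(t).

The denominator gives the recurrence a_n = −3a_(n−1) − 2a_(n−2) for n ≥ 3; the numerator fixes a_0 = 2, a_1 = -7, a_2 = 18.
Iterating: 2, -7, 18, -40, 84, -172, 348, -700, 1404, -2812, so a_9 = -2812.

-2812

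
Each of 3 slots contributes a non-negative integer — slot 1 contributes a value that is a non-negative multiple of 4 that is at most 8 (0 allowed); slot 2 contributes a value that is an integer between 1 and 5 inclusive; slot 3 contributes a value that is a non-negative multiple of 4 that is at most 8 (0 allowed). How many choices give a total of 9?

5

The generating function for the choices is (1 + x^4 + x^8)·(x + x^2 + x^3 + x^4 + x^5)·(1 + x^4 + x^8); the count is [x^9].
(1 + x^4 + x^8) has coefficients 1,0,0,0,1,0,0,0,1 for degrees 0…8.
(x + x^2 + x^3 + x^4 + x^5) has coefficients 0,1,1,1,1,1,0,0,0,0 for degrees 0…9.
Finally multiplying by (1 + x^4 + x^8), the product of all factors after the first has coefficients 0,1,1,1,1,2,1,1,1,2 for degrees 0…9.
[x^9] = 1·2 + 1·2 + 1·1 = 5.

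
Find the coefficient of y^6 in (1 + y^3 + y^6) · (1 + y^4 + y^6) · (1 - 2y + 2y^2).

(1 + y^3 + y^6) has coefficients 1,0,0,1,0,0,1 for degrees 0…6.
(1 + y^4 + y^6) has coefficients 1,0,0,0,1,0,1 for degrees 0…6.
Finally multiplying by (1 - 2y + 2y^2), the product of all factors after the first has coefficients 1,-2,2,0,1,-2,3 for degrees 0…6.
[y^6] = 1·3 + 1·0 + 1·1 = 4.

4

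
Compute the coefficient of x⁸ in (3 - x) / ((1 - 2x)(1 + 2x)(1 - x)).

938

Partial fractions give a closed form: a_n = (5/2)·2^n + (7/6)·(-2)^n + (-2/3)·1^n.
At n = 8: a_8 = 938.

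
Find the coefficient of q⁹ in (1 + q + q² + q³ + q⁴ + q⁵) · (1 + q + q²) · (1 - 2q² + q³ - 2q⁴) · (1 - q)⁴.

-2

(1 + q + q² + q³ + q⁴ + q⁵) has coefficients 1,1,1,1,1,1 for degrees 0…5.
(1 + q + q²) has coefficients 1,1,1,0,0,0,0,0,0,0 for degrees 0…9.
Multiplying by (1 - 2q² + q³ - 2q⁴) gives running coefficients 1,1,-1,-1,-3,-1,-2,0,0,0 for degrees 0…9.
Finally multiplying by (1 - q)⁴, the product of all factors after the first has coefficients 1,-3,1,5,-8,10,-13,13,-11,7 for degrees 0…9.
[q⁹] = 1·7 + 1·(-11) + 1·13 + 1·(-13) + 1·10 + 1·(-8) = -2.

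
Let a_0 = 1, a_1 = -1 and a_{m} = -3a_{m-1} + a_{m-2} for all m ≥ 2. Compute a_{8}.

The ordinary generating function has denominator 1 + 3x - x^2.
Iterating the recurrence: a_0,…,a_{8} = 1, -1, 4, -13, 43, -142, 469, -1549, 5116.

5116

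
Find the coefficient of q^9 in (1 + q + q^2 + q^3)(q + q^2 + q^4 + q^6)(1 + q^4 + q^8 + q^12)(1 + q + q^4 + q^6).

13

(1 + q + q^2 + q^3) has coefficients 1,1,1,1 for degrees 0…3.
(q + q^2 + q^4 + q^6) has coefficients 0,1,1,0,1,0,1,0,0,0 for degrees 0…9.
Multiplying by (1 + q^4 + q^8 + q^12) gives running coefficients 0,1,1,0,1,1,2,0,1,1 for degrees 0…9.
Finally multiplying by (1 + q + q^4 + q^6), the product of all factors after the first has coefficients 0,1,2,1,1,3,4,3,3,3 for degrees 0…9.
[q^9] = 1·3 + 1·3 + 1·3 + 1·4 = 13.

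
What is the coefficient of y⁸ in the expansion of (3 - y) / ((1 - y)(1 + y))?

Partial fractions give a closed form: a_n = (1)·1^n + (2)·(-1)^n.
At n = 8: a_8 = 3.

3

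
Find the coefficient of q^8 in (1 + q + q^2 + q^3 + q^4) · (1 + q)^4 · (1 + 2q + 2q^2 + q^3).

(1 + q + q^2 + q^3 + q^4) has coefficients 1,1,1,1,1 for degrees 0…4.
(1 + q)^4 has coefficients 1,4,6,4,1,0,0,0,0 for degrees 0…8.
Finally multiplying by (1 + 2q + 2q^2 + q^3), the product of all factors after the first has coefficients 1,6,16,25,25,16,6,1,0 for degrees 0…8.
[q^8] = 1·0 + 1·1 + 1·6 + 1·16 + 1·25 = 48.

48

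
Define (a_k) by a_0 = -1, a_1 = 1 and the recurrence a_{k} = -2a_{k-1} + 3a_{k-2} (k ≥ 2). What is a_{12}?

The ordinary generating function has denominator 1 + 2x - 3x^2.
Iterating the recurrence: a_0,…,a_{12} = -1, 1, -5, 13, -41, 121, -365, 1093, -3281, 9841, -29525, 88573, -265721.

-265721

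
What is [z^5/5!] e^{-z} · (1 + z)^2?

The EGF product rule gives c_5 = Σ_{k_1+k_2=5} C(5; k_1,k_2) · ∏ g_i(k_i), where e^{-z} gives (-1)^k; (1+z)^2 gives the falling factorial (2)_k.
g_1(k) for k = 0…5: 1, -1, 1, -1, 1, -1.
g_2(k) for k = 0…5: 1, 2, 2, 0, 0, 0.
c_5 = Σ_k C(5,k)·g_1(k)·g_2(5−k) = 10·(-1)·2 + 5·1·2 + 1·(-1)·1 = −20 + 10 − 1 = -11.

-11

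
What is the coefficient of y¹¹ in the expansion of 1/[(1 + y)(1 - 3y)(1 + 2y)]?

78078

Partial fractions give a closed form: a_n = (-1/4)·(-1)^n + (9/20)·3^n + (4/5)·(-2)^n.
At n = 11: a_11 = 78078.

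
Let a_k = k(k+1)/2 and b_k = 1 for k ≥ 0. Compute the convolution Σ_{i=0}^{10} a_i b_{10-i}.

220

Write out a_i and b_{10-i} for i = 0,…,10 and sum the products.
Σ = 0·1 + 1·1 + 3·1 + 6·1 + 10·1 + 15·1 + 21·1 + 28·1 + 36·1 + 45·1 + 55·1 = 220.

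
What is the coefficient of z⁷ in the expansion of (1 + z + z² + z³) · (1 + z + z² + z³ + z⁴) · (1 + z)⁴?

47

(1 + z + z² + z³) has coefficients 1,1,1,1 for degrees 0…3.
(1 + z + z² + z³ + z⁴) has coefficients 1,1,1,1,1,0,0,0 for degrees 0…7.
Finally multiplying by (1 + z)⁴, the product of all factors after the first has coefficients 1,5,11,15,16,15,11,5 for degrees 0…7.
[z⁷] = 1·5 + 1·11 + 1·15 + 1·16 = 47.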